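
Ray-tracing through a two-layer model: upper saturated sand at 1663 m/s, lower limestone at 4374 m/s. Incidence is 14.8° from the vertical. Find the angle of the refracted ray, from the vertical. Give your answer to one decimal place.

42.2°

sin θ₁/V₁ = sin θ₂/V₂ ⇒ sin θ₂ = 4374·sin 14.8°/1663 = 4374·0.2554/1663 = 0.6719.
θ₂ = sin⁻¹(0.6719) = 42.21° (from vertical).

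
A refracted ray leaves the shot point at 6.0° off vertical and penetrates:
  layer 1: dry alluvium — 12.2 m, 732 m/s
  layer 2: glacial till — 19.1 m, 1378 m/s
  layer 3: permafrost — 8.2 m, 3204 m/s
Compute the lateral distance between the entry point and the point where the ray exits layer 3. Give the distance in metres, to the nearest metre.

9 m

Apply Snell's law at each interface; in layer i the horizontal offset is hᵢ·tan θᵢ.
Layer 1: θ = 6.00°; offset = 12.2·tan 6.00° = 1.282 m.
Layer 2: sin θ = 1378·sin 6.0°/732 = 0.1968, θ = 11.35°; offset = 19.1·tan 11.35° = 3.833 m.
Layer 3: sin θ = 3204·sin 6.0°/732 = 0.4575, θ = 27.23°; offset = 8.2·tan 27.23° = 4.219 m.
Summing the layer offsets gives 9.335 m.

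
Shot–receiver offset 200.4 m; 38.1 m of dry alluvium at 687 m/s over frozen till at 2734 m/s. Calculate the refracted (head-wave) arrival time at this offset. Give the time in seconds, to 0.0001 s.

0.1807 s

t = x/V₂ + 2h·√(V₂²−V₁²)/(V₁V₂).
√(V₂²−V₁²) = √(2734²−687²) = 2646.3 m/s; delay term = 2·38.1·2646.3/(687·2734) = 0.10736 s.
t = 200.4/2734 + 0.10736 = 0.18066 s.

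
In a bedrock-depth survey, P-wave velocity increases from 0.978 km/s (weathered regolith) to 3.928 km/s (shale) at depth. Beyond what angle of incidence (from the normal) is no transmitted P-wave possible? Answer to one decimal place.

14.4°

At critical incidence the refracted ray runs along the interface (θ₂ = 90°), so sin θ_c = V₁/V₂.
θ_c = arcsin(0.978/3.928) = arcsin 0.2490 = 14.42°.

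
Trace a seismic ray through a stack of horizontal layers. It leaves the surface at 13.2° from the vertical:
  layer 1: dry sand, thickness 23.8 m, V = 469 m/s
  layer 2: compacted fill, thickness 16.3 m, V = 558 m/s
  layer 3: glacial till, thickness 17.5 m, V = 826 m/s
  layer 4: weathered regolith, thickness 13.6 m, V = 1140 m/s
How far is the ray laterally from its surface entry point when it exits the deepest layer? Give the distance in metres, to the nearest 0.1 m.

26.9 m

Ray parameter p = sin 13.2° / 469 m/s = 4.8689e-04 s/m.
Layer 1: θ = 13.20°; offset = 23.8·tan 13.20° = 5.582 m.
Layer 2: sin θ = p·558 = 0.2717 → θ = 15.76°; offset = 16.3·tan 15.76° = 4.602 m.
Layer 3: sin θ = p·826 = 0.4022 → θ = 23.71°; offset = 17.5·tan 23.71° = 7.687 m.
Layer 4: sin θ = p·1140 = 0.5551 → θ = 33.71°; offset = 13.6·tan 33.71° = 9.075 m.
Σ offsets = 26.946 m.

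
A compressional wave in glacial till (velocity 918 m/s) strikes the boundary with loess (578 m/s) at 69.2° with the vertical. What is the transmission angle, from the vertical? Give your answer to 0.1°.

Snell's law: sin θ₂ = (V₂/V₁)·sin θ₁ = (578/918)·sin 69.2° = 0.5886.
θ₂ = arcsin 0.5886 = 36.06° from the normal.

36.1°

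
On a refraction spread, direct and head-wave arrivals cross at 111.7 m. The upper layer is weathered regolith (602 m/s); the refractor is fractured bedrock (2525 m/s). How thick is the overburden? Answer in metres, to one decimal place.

x_cross = 2h·√((V₂+V₁)/(V₂−V₁)) → h = x_cross / (2·√((V₂+V₁)/(V₂−V₁))).
√((V₂+V₁)/(V₂−V₁)) = √((2525+602)/(2525−602)) = 1.2752.
h = 111.7 / (2·1.2752) = 43.80 m.

43.8 m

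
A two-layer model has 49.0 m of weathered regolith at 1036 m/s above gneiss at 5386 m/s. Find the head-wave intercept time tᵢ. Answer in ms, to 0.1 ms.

tᵢ = 2h·√(V₂²−V₁²)/(V₁V₂).
√(V₂²−V₁²) = √(5386²−1036²) = 5285.4 m/s.
tᵢ = 2·49.0·5285.4/(1036·5386) = 0.09283 s.

92.8 ms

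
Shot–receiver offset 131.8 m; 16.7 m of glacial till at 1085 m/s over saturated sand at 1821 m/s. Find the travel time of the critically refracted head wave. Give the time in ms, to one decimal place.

θ_c = arcsin(V₁/V₂) = arcsin(1085/1821) = 36.57°, cos θ_c = 0.8031.
Intercept time tᵢ = 2h cos θ_c / V₁ = 2·16.7·0.8031/1085 = 0.02472 s.
t = x/V₂ + tᵢ = 131.8/1821 + 0.02472 = 0.09710 s.

97.1 ms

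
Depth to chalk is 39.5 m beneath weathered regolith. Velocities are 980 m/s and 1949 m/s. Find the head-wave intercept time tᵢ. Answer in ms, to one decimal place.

tᵢ = 2h·√(V₂²−V₁²)/(V₁V₂).
√(V₂²−V₁²) = √(1949²−980²) = 1684.7 m/s.
tᵢ = 2·39.5·1684.7/(980·1949) = 0.06968 s.

69.7 ms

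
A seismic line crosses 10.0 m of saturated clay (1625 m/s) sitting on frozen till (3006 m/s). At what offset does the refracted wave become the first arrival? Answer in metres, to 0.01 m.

36.62 m

θ_c = arcsin(1625/3006) = 32.72°, so cos θ_c = 0.8413 and tᵢ = 2h cos θ_c/V₁ = 0.0104 s.
At crossover x/V₁ = x/V₂ + tᵢ ⇒ x = tᵢ/(1/V₁ − 1/V₂) = 0.01035/(6.1538e-04 − 3.3267e-04) = 36.62 m.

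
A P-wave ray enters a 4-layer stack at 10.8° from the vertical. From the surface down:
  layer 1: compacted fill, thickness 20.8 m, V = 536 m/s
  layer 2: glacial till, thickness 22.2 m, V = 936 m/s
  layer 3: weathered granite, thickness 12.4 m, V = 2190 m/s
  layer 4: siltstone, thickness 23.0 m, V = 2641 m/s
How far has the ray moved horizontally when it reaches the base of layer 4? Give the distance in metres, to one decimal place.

81.7 m

Apply Snell's law at each interface; in layer i the horizontal offset is hᵢ·tan θᵢ.
Layer 1: θ = 10.80°; offset = 20.8·tan 10.80° = 3.968 m.
Layer 2: sin θ = 936·sin 10.8°/536 = 0.3272, θ = 19.10°; offset = 22.2·tan 19.10° = 7.687 m.
Layer 3: sin θ = 2190·sin 10.8°/536 = 0.7656, θ = 49.96°; offset = 12.4·tan 49.96° = 14.757 m.
Layer 4: sin θ = 2641·sin 10.8°/536 = 0.9233, θ = 67.41°; offset = 23.0·tan 67.41° = 55.279 m.
Summing the layer offsets gives 81.692 m.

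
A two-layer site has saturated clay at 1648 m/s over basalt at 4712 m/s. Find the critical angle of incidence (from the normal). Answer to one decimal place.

20.5°

At critical incidence the refracted ray runs along the interface (θ₂ = 90°), so sin θ_c = V₁/V₂.
θ_c = arcsin(1648/4712) = arcsin 0.3497 = 20.47°.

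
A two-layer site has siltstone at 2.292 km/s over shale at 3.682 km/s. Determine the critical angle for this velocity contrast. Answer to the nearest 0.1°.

38.5°

At critical incidence the refracted ray runs along the interface (θ₂ = 90°), so sin θ_c = V₁/V₂.
θ_c = arcsin(2.292/3.682) = arcsin 0.6225 = 38.50°.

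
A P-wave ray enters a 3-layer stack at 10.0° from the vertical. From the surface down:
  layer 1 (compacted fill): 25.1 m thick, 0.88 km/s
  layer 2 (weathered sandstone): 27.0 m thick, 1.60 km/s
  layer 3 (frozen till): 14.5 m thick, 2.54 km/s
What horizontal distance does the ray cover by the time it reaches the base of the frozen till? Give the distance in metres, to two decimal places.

21.81 m

Ray parameter p = sin 10.0° / 0.88 km/s = 1.9733e-01 s/km.
Layer 1: θ = 10.00°; offset = 25.1·tan 10.00° = 4.4258 m.
Layer 2: sin θ = p·1.60 = 0.3157 → θ = 18.40°; offset = 27.0·tan 18.40° = 8.9841 m.
Layer 3: sin θ = p·2.54 = 0.5012 → θ = 30.08°; offset = 14.5·tan 30.08° = 8.3987 m.
Summing the layer offsets gives 21.8085 m.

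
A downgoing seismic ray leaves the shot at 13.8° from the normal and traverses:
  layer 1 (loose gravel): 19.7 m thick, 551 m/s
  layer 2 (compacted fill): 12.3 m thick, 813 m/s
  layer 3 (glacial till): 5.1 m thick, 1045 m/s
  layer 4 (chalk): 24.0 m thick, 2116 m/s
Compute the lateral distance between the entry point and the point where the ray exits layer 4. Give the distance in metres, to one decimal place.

66.9 m

p = sin θ₁/V₁ = sin 13.8°/551 = 4.3291e-04 s/m is conserved through the stack.
Layer 1: θ = 13.80°; offset = 19.7·tan 13.80° = 4.839 m.
Layer 2: sin θ = p·813 = 0.3520 → θ = 20.61°; offset = 12.3·tan 20.61° = 4.625 m.
Layer 3: sin θ = p·1045 = 0.4524 → θ = 26.90°; offset = 5.1·tan 26.90° = 2.587 m.
Layer 4: sin θ = p·2116 = 0.9160 → θ = 66.35°; offset = 24.0·tan 66.35° = 54.813 m.
Σ offsets = 66.863 m.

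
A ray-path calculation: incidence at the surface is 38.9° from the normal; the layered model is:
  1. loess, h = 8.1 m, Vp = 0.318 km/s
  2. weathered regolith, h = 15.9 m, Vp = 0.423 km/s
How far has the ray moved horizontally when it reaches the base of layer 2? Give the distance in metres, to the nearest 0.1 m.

30.7 m

Ray parameter p = sin 38.9° / 0.318 km/s = 1.9747e+00 s/km.
Layer 1: θ = 38.90°; offset = 8.1·tan 38.90° = 6.536 m.
Layer 2: sin θ = p·0.423 = 0.8353 → θ = 56.65°; offset = 15.9·tan 56.65° = 24.158 m.
Σ offsets = 30.694 m.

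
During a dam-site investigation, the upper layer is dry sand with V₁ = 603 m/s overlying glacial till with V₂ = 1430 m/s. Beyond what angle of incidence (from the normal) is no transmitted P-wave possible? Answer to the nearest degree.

Critical incidence: sin θ_c = V₁/V₂ = 603/1430 = 0.4217.
θ_c = arcsin 0.4217 = 24.94°.

25°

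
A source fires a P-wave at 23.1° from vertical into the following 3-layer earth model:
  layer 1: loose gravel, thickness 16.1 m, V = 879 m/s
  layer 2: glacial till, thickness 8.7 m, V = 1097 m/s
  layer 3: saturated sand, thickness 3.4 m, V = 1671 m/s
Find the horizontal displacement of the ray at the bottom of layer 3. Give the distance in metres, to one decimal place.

15.6 m

Apply Snell's law at each interface; in layer i the horizontal offset is hᵢ·tan θᵢ.
Layer 1: θ = 23.10°; offset = 16.1·tan 23.10° = 6.867 m.
Layer 2: sin θ = 1097·sin 23.1°/879 = 0.4896, θ = 29.32°; offset = 8.7·tan 29.32° = 4.886 m.
Layer 3: sin θ = 1671·sin 23.1°/879 = 0.7458, θ = 48.23°; offset = 3.4·tan 48.23° = 3.807 m.
Σ offsets = 15.560 m.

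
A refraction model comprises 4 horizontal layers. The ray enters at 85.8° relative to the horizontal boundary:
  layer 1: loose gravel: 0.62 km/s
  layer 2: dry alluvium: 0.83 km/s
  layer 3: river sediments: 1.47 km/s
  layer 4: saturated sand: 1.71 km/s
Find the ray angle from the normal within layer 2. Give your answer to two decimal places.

5.63°

From the normal: θ₁ = 90° − 85.8° = 4.2°.
Ray parameter p = sin 4.2° / 0.62 = 1.1813e-01 s/km.
sin θ_2 = p·V_2 = 1.1813e-01 × 0.83 = 0.0980.
θ_2 = arcsin 0.0980 = 5.63°.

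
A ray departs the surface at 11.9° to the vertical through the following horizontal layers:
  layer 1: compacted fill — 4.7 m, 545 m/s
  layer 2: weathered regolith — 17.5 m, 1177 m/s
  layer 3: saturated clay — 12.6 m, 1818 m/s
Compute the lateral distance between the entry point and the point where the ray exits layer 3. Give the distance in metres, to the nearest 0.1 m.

Apply Snell's law at each interface; in layer i the horizontal offset is hᵢ·tan θᵢ.
Layer 1: θ = 11.90°; offset = 4.7·tan 11.90° = 0.990 m.
Layer 2: sin θ = 1177·sin 11.9°/545 = 0.4453, θ = 26.44°; offset = 17.5·tan 26.44° = 8.704 m.
Layer 3: sin θ = 1818·sin 11.9°/545 = 0.6879, θ = 43.46°; offset = 12.6·tan 43.46° = 11.940 m.
Total horizontal offset = 21.635 m.

21.6 m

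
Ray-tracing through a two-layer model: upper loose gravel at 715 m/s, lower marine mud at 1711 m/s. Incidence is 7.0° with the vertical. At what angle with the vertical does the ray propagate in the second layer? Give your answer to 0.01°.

sin θ₁/V₁ = sin θ₂/V₂ ⇒ sin θ₂ = 1711·sin 7.0°/715 = 1711·0.1219/715 = 0.2916.
θ₂ = arcsin 0.2916 = 16.96° from the normal.

16.96°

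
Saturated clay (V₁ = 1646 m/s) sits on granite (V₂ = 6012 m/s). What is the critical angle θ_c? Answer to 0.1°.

15.9°

Critical incidence: sin θ_c = V₁/V₂ = 1646/6012 = 0.2738.
θ_c = arcsin 0.2738 = 15.89°.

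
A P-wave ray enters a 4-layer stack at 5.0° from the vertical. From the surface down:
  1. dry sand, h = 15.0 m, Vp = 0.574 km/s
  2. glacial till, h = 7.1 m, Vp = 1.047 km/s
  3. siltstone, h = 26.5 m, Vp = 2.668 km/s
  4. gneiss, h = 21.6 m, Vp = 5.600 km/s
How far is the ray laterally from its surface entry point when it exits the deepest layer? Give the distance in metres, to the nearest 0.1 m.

49.1 m

Apply Snell's law at each interface; in layer i the horizontal offset is hᵢ·tan θᵢ.
Layer 1: θ = 5.00°; offset = 15.0·tan 5.00° = 1.312 m.
Layer 2: sin θ = 1.047·sin 5.0°/0.574 = 0.1590, θ = 9.15°; offset = 7.1·tan 9.15° = 1.143 m.
Layer 3: sin θ = 2.668·sin 5.0°/0.574 = 0.4051, θ = 23.90°; offset = 26.5·tan 23.90° = 11.742 m.
Layer 4: sin θ = 5.600·sin 5.0°/0.574 = 0.8503, θ = 58.24°; offset = 21.6·tan 58.24° = 34.897 m.
Total horizontal offset = 49.095 m.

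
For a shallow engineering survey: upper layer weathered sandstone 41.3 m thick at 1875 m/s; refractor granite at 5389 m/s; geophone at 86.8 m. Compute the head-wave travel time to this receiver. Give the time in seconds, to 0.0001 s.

0.0574 s

t = x/V₂ + 2h·√(V₂²−V₁²)/(V₁V₂).
√(V₂²−V₁²) = √(5389²−1875²) = 5052.3 m/s; delay term = 2·41.3·5052.3/(1875·5389) = 0.04130 s.
t = 86.8/5389 + 0.04130 = 0.05741 s.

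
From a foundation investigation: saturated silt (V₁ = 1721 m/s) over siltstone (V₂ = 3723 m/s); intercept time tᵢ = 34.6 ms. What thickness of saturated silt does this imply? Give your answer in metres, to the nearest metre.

34 m

θ_c = arcsin(1721/3723) = 27.53°; cos θ_c = 0.8867.
tᵢ = 2h cos θ_c/V₁ ⇒ h = tᵢ·V₁/(2 cos θ_c) = 0.0346·1721/(2·0.8867) = 33.58 m.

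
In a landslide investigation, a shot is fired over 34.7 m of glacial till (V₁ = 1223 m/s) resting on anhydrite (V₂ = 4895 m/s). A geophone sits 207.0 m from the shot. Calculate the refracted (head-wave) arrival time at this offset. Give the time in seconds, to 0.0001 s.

0.0972 s

t = x/V₂ + 2h·√(V₂²−V₁²)/(V₁V₂).
√(V₂²−V₁²) = √(4895²−1223²) = 4739.8 m/s; delay term = 2·34.7·4739.8/(1223·4895) = 0.05495 s.
t = 207.0/4895 + 0.05495 = 0.09723 s.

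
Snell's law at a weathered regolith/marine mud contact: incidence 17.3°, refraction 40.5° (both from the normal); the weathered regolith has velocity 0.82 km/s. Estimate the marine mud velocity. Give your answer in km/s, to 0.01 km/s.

1.79 km/s

Snell's law: sin 17.3°/V₁ = sin 40.5°/V₂.
V₂ = V₁·sin 40.5°/sin 17.3° = 0.82 × 2.1839 = 1.79 km/s.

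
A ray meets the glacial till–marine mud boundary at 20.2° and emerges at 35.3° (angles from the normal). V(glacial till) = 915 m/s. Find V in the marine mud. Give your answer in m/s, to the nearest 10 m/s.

1530 m/s

sin 20.2° = 0.3453; sin 35.3° = 0.5779.
V₂ = V₁·(sin θ₂/sin θ₁) = 915·(0.5779/0.3453) = 1531.26 m/s.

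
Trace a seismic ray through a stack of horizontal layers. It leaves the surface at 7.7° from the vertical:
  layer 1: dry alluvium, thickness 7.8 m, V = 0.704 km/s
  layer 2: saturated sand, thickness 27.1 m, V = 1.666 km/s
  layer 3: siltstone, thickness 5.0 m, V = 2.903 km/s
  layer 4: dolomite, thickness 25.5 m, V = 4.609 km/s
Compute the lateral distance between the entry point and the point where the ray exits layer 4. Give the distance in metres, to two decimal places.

Apply Snell's law at each interface; in layer i the horizontal offset is hᵢ·tan θᵢ.
Layer 1: θ = 7.70°; offset = 7.8·tan 7.70° = 1.0546 m.
Layer 2: sin θ = 1.666·sin 7.7°/0.704 = 0.3171, θ = 18.49°; offset = 27.1·tan 18.49° = 9.0602 m.
Layer 3: sin θ = 2.903·sin 7.7°/0.704 = 0.5525, θ = 33.54°; offset = 5.0·tan 33.54° = 3.3143 m.
Layer 4: sin θ = 4.609·sin 7.7°/0.704 = 0.8772, θ = 61.31°; offset = 25.5·tan 61.31° = 46.5870 m.
Total horizontal offset = 60.0161 m.

60.02 m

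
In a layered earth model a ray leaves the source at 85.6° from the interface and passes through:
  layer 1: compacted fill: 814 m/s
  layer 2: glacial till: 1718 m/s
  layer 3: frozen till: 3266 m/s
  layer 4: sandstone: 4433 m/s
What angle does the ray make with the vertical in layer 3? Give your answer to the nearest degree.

18°

From the normal: θ₁ = 90° − 85.6° = 4.4°.
Snell's law across each interface conserves sin θ / V, so sin θ_3 = V_3·sin θ₁/V₁.
sin θ_3 = 3266 × sin 4.4° / 814 = 0.3078.
θ_3 = 17.93° from the vertical.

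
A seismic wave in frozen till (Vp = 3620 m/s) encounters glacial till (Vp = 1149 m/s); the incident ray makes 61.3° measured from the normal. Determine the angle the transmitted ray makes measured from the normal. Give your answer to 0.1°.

16.2°

sin θ₁/V₁ = sin θ₂/V₂ ⇒ sin θ₂ = 1149·sin 61.3°/3620 = 1149·0.8771/3620 = 0.2784.
θ₂ = sin⁻¹(0.2784) = 16.17° (from vertical).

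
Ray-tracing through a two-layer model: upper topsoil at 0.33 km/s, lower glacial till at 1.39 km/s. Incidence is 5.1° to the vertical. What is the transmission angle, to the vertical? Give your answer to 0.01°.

21.99°

Snell's law: sin θ₂ = (V₂/V₁)·sin θ₁ = (1.39/0.33)·sin 5.1° = 0.3744.
θ₂ = sin⁻¹(0.3744) = 21.99° (from vertical).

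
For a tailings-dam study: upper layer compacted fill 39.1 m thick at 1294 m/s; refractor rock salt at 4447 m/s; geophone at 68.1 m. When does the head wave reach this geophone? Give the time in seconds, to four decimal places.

0.0731 s

θ_c = arcsin(V₁/V₂) = arcsin(1294/4447) = 16.92°, cos θ_c = 0.9567.
Intercept time tᵢ = 2h cos θ_c / V₁ = 2·39.1·0.9567/1294 = 0.05782 s.
t = x/V₂ + tᵢ = 68.1/4447 + 0.05782 = 0.07313 s.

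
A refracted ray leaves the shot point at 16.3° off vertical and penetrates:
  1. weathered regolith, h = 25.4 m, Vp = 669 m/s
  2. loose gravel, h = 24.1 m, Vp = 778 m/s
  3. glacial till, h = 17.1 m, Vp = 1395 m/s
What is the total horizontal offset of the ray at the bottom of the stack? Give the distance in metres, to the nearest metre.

28 m

p = sin θ₁/V₁ = sin 16.3°/669 = 4.1953e-04 s/m is conserved through the stack.
Layer 1: θ = 16.30°; offset = 25.4·tan 16.30° = 7.427 m.
Layer 2: sin θ = p·778 = 0.3264 → θ = 19.05°; offset = 24.1·tan 19.05° = 8.322 m.
Layer 3: sin θ = p·1395 = 0.5852 → θ = 35.82°; offset = 17.1·tan 35.82° = 12.342 m.
Summing the layer offsets gives 28.092 m.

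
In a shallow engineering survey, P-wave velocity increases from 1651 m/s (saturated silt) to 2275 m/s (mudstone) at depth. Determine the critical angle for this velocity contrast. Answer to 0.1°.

46.5°

Critical incidence: sin θ_c = V₁/V₂ = 1651/2275 = 0.7257.
θ_c = arcsin 0.7257 = 46.53°.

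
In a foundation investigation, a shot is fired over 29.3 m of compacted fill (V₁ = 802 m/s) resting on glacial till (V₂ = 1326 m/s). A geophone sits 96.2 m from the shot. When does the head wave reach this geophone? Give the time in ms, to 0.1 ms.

130.7 ms

θ_c = arcsin(V₁/V₂) = arcsin(802/1326) = 37.22°, cos θ_c = 0.7964.
Intercept time tᵢ = 2h cos θ_c / V₁ = 2·29.3·0.7964/802 = 0.05819 s.
t = x/V₂ + tᵢ = 96.2/1326 + 0.05819 = 0.13074 s.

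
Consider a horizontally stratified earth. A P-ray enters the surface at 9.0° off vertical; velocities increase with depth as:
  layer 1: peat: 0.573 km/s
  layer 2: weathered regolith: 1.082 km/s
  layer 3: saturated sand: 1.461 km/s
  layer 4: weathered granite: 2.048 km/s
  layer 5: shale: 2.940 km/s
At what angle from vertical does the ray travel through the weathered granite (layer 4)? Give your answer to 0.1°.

Ray parameter p = sin 9.0° / 0.573 = 2.7301e-01 s/km.
sin θ_4 = p·V_4 = 2.7301e-01 × 2.048 = 0.5591.
θ_4 = arcsin 0.5591 = 34.00°.

34.0°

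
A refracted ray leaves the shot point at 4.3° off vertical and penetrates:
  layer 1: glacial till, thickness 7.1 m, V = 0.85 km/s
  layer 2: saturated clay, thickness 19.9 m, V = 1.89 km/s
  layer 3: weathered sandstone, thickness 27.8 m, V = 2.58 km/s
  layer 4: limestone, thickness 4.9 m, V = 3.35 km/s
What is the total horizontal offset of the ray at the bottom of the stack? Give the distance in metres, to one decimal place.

11.9 m

Ray parameter p = sin 4.3° / 0.85 km/s = 8.8210e-02 s/km.
Layer 1: θ = 4.30°; offset = 7.1·tan 4.30° = 0.534 m.
Layer 2: sin θ = p·1.89 = 0.1667 → θ = 9.60°; offset = 19.9·tan 9.60° = 3.365 m.
Layer 3: sin θ = p·2.58 = 0.2276 → θ = 13.15°; offset = 27.8·tan 13.15° = 6.497 m.
Layer 4: sin θ = p·3.35 = 0.2955 → θ = 17.19°; offset = 4.9·tan 17.19° = 1.516 m.
Summing the layer offsets gives 11.912 m.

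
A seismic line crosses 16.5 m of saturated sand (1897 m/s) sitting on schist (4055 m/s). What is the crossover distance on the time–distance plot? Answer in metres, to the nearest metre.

θ_c = arcsin(1897/4055) = 27.89°, so cos θ_c = 0.8838 and tᵢ = 2h cos θ_c/V₁ = 0.0154 s.
At crossover x/V₁ = x/V₂ + tᵢ ⇒ x = tᵢ/(1/V₁ − 1/V₂) = 0.01537/(5.2715e-04 − 2.4661e-04) = 54.80 m.

55 m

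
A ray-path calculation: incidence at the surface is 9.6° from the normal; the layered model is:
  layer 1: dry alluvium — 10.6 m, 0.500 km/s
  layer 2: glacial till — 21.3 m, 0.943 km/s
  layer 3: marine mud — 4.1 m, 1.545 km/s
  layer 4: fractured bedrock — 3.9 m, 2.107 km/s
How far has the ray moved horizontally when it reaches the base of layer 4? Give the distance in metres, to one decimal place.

p = sin θ₁/V₁ = sin 9.6°/0.500 = 3.3354e-01 s/km is conserved through the stack.
Layer 1: θ = 9.60°; offset = 10.6·tan 9.60° = 1.793 m.
Layer 2: sin θ = p·0.943 = 0.3145 → θ = 18.33°; offset = 21.3·tan 18.33° = 7.058 m.
Layer 3: sin θ = p·1.545 = 0.5153 → θ = 31.02°; offset = 4.1·tan 31.02° = 2.465 m.
Layer 4: sin θ = p·2.107 = 0.7028 → θ = 44.65°; offset = 3.9·tan 44.65° = 3.853 m.
Σ offsets = 15.168 m.

15.2 m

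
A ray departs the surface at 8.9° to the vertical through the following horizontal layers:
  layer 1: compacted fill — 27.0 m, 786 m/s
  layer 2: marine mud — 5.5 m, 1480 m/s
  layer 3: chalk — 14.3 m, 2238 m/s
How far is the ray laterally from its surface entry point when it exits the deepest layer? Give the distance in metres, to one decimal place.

Ray parameter p = sin 8.9° / 786 m/s = 1.9683e-04 s/m.
Layer 1: θ = 8.90°; offset = 27.0·tan 8.90° = 4.228 m.
Layer 2: sin θ = p·1480 = 0.2913 → θ = 16.94°; offset = 5.5·tan 16.94° = 1.675 m.
Layer 3: sin θ = p·2238 = 0.4405 → θ = 26.14°; offset = 14.3·tan 26.14° = 7.017 m.
Σ offsets = 12.920 m.

12.9 m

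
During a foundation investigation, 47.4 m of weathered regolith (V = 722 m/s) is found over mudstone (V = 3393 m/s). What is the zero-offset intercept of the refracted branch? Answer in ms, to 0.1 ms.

tᵢ = 2h·√(V₂²−V₁²)/(V₁V₂).
√(V₂²−V₁²) = √(3393²−722²) = 3315.3 m/s.
tᵢ = 2·47.4·3315.3/(722·3393) = 0.12829 s.

128.3 ms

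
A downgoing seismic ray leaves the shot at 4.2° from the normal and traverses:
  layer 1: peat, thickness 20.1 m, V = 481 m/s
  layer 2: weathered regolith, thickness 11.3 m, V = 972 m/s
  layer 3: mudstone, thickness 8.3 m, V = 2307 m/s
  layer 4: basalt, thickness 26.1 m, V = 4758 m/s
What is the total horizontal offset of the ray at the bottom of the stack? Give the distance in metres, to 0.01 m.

33.71 m

Ray parameter p = sin 4.2° / 481 m/s = 1.5226e-04 s/m.
Layer 1: θ = 4.20°; offset = 20.1·tan 4.20° = 1.4761 m.
Layer 2: sin θ = p·972 = 0.1480 → θ = 8.51°; offset = 11.3·tan 8.51° = 1.6910 m.
Layer 3: sin θ = p·2307 = 0.3513 → θ = 20.56°; offset = 8.3·tan 20.56° = 3.1140 m.
Layer 4: sin θ = p·4758 = 0.7245 → θ = 46.42°; offset = 26.1·tan 46.42° = 27.4310 m.
Summing the layer offsets gives 33.7120 m.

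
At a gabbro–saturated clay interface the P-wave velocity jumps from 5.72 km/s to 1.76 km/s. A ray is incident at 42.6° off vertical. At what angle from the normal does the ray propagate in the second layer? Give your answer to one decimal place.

12.0°

sin θ₁/V₁ = sin θ₂/V₂ ⇒ sin θ₂ = 1.76·sin 42.6°/5.72 = 1.76·0.6769/5.72 = 0.2083.
θ₂ = arcsin 0.2083 = 12.02° from the normal.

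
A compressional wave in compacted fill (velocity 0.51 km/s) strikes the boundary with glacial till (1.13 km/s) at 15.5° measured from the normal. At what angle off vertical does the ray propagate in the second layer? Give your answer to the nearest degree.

Snell's law: sin θ₂ = (V₂/V₁)·sin θ₁ = (1.13/0.51)·sin 15.5° = 0.5921.
θ₂ = sin⁻¹(0.5921) = 36.31° (from vertical).

36°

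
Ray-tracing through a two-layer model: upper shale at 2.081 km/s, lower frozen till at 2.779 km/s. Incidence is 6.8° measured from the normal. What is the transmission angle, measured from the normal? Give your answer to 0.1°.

9.1°

sin θ₁/V₁ = sin θ₂/V₂ ⇒ sin θ₂ = 2.779·sin 6.8°/2.081 = 2.779·0.1184/2.081 = 0.1581.
θ₂ = sin⁻¹(0.1581) = 9.10° (from vertical).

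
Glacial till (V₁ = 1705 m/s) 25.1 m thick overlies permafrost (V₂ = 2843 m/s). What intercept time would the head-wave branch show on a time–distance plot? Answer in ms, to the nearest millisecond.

24 ms

tᵢ = 2h·√(V₂²−V₁²)/(V₁V₂).
√(V₂²−V₁²) = √(2843²−1705²) = 2275.0 m/s.
tᵢ = 2·25.1·2275.0/(1705·2843) = 0.02356 s.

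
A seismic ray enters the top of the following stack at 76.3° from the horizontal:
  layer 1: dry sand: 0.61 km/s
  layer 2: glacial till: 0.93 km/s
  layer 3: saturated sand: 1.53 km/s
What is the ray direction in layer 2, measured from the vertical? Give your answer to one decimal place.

21.2°

From the normal: θ₁ = 90° − 76.3° = 13.7°.
Snell's law across each interface conserves sin θ / V, so sin θ_2 = V_2·sin θ₁/V₁.
sin θ_2 = 0.93 × sin 13.7° / 0.61 = 0.3611.
θ_2 = arcsin 0.3611 = 21.17°.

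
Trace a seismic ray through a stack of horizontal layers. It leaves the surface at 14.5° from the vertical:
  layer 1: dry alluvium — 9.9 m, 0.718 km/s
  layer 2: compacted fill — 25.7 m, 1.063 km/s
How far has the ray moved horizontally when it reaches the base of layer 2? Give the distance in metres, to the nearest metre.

13 m

Apply Snell's law at each interface; in layer i the horizontal offset is hᵢ·tan θᵢ.
Layer 1: θ = 14.50°; offset = 9.9·tan 14.50° = 2.560 m.
Layer 2: sin θ = 1.063·sin 14.5°/0.718 = 0.3707, θ = 21.76°; offset = 25.7·tan 21.76° = 10.257 m.
Total horizontal offset = 12.818 m.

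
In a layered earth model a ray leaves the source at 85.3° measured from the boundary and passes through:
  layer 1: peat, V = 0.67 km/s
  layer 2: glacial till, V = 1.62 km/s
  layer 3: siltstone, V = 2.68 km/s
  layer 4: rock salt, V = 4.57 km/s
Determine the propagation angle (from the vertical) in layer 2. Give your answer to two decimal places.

11.43°

From the normal: θ₁ = 90° − 85.3° = 4.7°.
Snell's law across each interface conserves sin θ / V, so sin θ_2 = V_2·sin θ₁/V₁.
sin θ_2 = 1.62 × sin 4.7° / 0.67 = 0.1981.
θ_2 = 11.43° from the vertical.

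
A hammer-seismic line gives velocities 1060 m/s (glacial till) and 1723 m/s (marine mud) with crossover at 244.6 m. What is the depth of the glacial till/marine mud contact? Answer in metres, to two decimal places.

h = (x_cross/2)·√((V₂−V₁)/(V₂+V₁)).
(V₂−V₁)/(V₂+V₁) = (1723−1060)/(1723+1060) = 0.2382; √ = 0.4881.
h = (244.6/2)·0.4881 = 59.69 m.

59.69 m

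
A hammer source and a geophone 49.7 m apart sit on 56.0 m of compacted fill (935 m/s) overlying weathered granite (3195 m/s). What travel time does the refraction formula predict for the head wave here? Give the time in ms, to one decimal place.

130.1 ms

θ_c = arcsin(V₁/V₂) = arcsin(935/3195) = 17.02°, cos θ_c = 0.9562.
Intercept time tᵢ = 2h cos θ_c / V₁ = 2·56.0·0.9562/935 = 0.11454 s.
t = x/V₂ + tᵢ = 49.7/3195 + 0.11454 = 0.13010 s.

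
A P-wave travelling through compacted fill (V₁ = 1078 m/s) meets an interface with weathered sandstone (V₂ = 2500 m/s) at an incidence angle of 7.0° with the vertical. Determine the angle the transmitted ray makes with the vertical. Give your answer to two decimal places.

Snell's law: sin θ₂ = (V₂/V₁)·sin θ₁ = (2500/1078)·sin 7.0° = 0.2826.
θ₂ = sin⁻¹(0.2826) = 16.42° (from vertical).

16.42°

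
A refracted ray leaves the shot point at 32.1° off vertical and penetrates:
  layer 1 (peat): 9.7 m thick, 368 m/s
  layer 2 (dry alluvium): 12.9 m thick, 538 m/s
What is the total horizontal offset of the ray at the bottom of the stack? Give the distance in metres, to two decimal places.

Apply Snell's law at each interface; in layer i the horizontal offset is hᵢ·tan θᵢ.
Layer 1: θ = 32.10°; offset = 9.7·tan 32.10° = 6.0848 m.
Layer 2: sin θ = 538·sin 32.1°/368 = 0.7769, θ = 50.98°; offset = 12.9·tan 50.98° = 15.9165 m.
Total horizontal offset = 22.0013 m.

22.00 m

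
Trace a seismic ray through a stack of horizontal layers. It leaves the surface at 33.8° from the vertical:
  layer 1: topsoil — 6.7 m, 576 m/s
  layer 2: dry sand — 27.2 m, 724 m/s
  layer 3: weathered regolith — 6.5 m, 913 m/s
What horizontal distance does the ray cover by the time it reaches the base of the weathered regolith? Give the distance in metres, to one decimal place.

43.2 m

Apply Snell's law at each interface; in layer i the horizontal offset is hᵢ·tan θᵢ.
Layer 1: θ = 33.80°; offset = 6.7·tan 33.80° = 4.485 m.
Layer 2: sin θ = 724·sin 33.8°/576 = 0.6992, θ = 44.37°; offset = 27.2·tan 44.37° = 26.604 m.
Layer 3: sin θ = 913·sin 33.8°/576 = 0.8818, θ = 61.86°; offset = 6.5·tan 61.86° = 12.151 m.
Total horizontal offset = 43.240 m.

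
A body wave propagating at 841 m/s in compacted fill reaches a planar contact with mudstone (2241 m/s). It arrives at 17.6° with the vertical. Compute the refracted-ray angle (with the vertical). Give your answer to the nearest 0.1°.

Snell's law: sin θ₂ = (V₂/V₁)·sin θ₁ = (2241/841)·sin 17.6° = 0.8057.
θ₂ = arcsin 0.8057 = 53.68° from the normal.

53.7°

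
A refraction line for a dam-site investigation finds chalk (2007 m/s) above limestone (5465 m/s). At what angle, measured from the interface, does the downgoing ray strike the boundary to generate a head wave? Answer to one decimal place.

At critical incidence the refracted ray runs along the interface (θ₂ = 90°), so sin θ_c = V₁/V₂.
θ_c = arcsin(2007/5465) = arcsin 0.3672 = 21.55°.
Measured from the interface: 90° − 21.55° = 68.45°.

68.5°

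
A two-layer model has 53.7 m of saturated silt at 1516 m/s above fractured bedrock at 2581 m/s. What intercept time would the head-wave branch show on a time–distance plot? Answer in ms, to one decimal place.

57.3 ms

tᵢ = 2h·√(V₂²−V₁²)/(V₁V₂).
√(V₂²−V₁²) = √(2581²−1516²) = 2088.9 m/s.
tᵢ = 2·53.7·2088.9/(1516·2581) = 0.05734 s.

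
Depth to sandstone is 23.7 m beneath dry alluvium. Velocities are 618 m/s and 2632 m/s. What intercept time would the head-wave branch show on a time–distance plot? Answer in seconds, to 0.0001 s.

0.0746 s

tᵢ = 2h·√(V₂²−V₁²)/(V₁V₂).
√(V₂²−V₁²) = √(2632²−618²) = 2558.4 m/s.
tᵢ = 2·23.7·2558.4/(618·2632) = 0.07455 s.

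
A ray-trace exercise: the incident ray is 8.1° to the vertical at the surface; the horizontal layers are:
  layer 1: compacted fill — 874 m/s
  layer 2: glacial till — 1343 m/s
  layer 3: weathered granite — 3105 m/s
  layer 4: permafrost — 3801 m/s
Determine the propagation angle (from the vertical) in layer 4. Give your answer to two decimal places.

37.79°

Snell's law across each interface conserves sin θ / V, so sin θ_4 = V_4·sin θ₁/V₁.
sin θ_4 = 3801 × sin 8.1° / 874 = 0.6128.
θ_4 = arcsin 0.6128 = 37.79°.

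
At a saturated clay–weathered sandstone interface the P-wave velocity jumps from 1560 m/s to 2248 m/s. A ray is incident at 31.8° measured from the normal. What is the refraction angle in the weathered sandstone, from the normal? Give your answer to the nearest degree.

sin θ₁/V₁ = sin θ₂/V₂ ⇒ sin θ₂ = 2248·sin 31.8°/1560 = 2248·0.5270/1560 = 0.7594.
θ₂ = sin⁻¹(0.7594) = 49.41° (from vertical).

49°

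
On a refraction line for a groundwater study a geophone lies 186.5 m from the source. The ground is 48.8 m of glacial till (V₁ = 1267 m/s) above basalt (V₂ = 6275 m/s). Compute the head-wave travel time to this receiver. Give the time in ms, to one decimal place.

105.2 ms

t = x/V₂ + 2h·√(V₂²−V₁²)/(V₁V₂).
√(V₂²−V₁²) = √(6275²−1267²) = 6145.8 m/s; delay term = 2·48.8·6145.8/(1267·6275) = 0.07545 s.
t = 186.5/6275 + 0.07545 = 0.10517 s.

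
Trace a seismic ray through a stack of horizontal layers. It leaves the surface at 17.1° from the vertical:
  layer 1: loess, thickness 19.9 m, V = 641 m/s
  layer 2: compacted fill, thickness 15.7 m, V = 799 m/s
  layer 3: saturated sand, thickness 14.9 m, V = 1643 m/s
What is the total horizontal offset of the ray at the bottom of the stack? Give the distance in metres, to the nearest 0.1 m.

Apply Snell's law at each interface; in layer i the horizontal offset is hᵢ·tan θᵢ.
Layer 1: θ = 17.10°; offset = 19.9·tan 17.10° = 6.122 m.
Layer 2: sin θ = 799·sin 17.1°/641 = 0.3665, θ = 21.50°; offset = 15.7·tan 21.50° = 6.185 m.
Layer 3: sin θ = 1643·sin 17.1°/641 = 0.7537, θ = 48.91°; offset = 14.9·tan 48.91° = 17.086 m.
Summing the layer offsets gives 29.393 m.

29.4 m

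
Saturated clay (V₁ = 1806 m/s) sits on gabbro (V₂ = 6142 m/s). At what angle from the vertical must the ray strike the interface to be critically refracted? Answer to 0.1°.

17.1°

At critical incidence the refracted ray runs along the interface (θ₂ = 90°), so sin θ_c = V₁/V₂.
θ_c = arcsin(1806/6142) = arcsin 0.2940 = 17.10°.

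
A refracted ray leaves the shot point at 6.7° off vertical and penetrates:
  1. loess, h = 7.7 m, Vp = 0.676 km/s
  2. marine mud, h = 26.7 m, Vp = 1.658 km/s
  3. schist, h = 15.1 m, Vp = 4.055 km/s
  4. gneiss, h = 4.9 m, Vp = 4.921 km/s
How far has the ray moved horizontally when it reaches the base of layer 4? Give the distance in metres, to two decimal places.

31.56 m

Ray parameter p = sin 6.7° / 0.676 km/s = 1.7259e-01 s/km.
Layer 1: θ = 6.70°; offset = 7.7·tan 6.70° = 0.9045 m.
Layer 2: sin θ = p·1.658 = 0.2862 → θ = 16.63°; offset = 26.7·tan 16.63° = 7.9737 m.
Layer 3: sin θ = p·4.055 = 0.6999 → θ = 44.42°; offset = 15.1·tan 44.42° = 14.7948 m.
Layer 4: sin θ = p·4.921 = 0.8493 → θ = 58.14°; offset = 4.9·tan 58.14° = 7.8836 m.
Σ offsets = 31.5567 m.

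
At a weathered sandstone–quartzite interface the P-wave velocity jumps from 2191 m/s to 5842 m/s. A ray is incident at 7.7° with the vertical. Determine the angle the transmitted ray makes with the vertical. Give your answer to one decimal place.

20.9°

sin θ₁/V₁ = sin θ₂/V₂ ⇒ sin θ₂ = 5842·sin 7.7°/2191 = 5842·0.1340/2191 = 0.3573.
θ₂ = sin⁻¹(0.3573) = 20.93° (from vertical).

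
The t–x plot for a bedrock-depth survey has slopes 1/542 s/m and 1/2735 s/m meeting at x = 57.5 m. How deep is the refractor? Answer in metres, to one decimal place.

23.5 m

h = (x_cross/2)·√((V₂−V₁)/(V₂+V₁)).
(V₂−V₁)/(V₂+V₁) = (2735−542)/(2735+542) = 0.6692; √ = 0.8181.
h = (57.5/2)·0.8181 = 23.52 m.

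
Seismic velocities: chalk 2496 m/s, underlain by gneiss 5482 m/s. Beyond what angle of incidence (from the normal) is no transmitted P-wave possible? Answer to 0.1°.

Critical incidence: sin θ_c = V₁/V₂ = 2496/5482 = 0.4553.
θ_c = arcsin 0.4553 = 27.08°.

27.1°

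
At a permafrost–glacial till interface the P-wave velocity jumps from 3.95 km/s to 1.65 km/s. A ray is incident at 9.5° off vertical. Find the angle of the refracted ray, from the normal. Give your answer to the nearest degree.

Snell's law: sin θ₂ = (V₂/V₁)·sin θ₁ = (1.65/3.95)·sin 9.5° = 0.0689.
θ₂ = arcsin 0.0689 = 3.95° from the normal.

4°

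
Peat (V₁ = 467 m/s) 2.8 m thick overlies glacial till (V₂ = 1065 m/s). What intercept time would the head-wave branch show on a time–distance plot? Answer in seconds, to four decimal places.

0.0108 s

tᵢ = 2h·√(V₂²−V₁²)/(V₁V₂).
√(V₂²−V₁²) = √(1065²−467²) = 957.1 m/s.
tᵢ = 2·2.8·957.1/(467·1065) = 0.01078 s.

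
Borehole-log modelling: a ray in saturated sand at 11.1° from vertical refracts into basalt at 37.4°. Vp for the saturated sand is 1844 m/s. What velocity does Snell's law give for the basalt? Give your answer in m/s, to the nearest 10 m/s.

5820 m/s

Snell's law: sin 11.1°/V₁ = sin 37.4°/V₂.
V₂ = V₁·sin 37.4°/sin 11.1° = 1844 × 3.1548 = 5817.52 m/s.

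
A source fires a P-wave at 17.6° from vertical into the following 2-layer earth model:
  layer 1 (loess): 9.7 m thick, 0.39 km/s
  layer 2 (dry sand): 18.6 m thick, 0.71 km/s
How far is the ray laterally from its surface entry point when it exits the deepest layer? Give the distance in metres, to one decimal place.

15.3 m

p = sin θ₁/V₁ = sin 17.6°/0.39 = 7.7531e-01 s/km is conserved through the stack.
Layer 1: θ = 17.60°; offset = 9.7·tan 17.60° = 3.077 m.
Layer 2: sin θ = p·0.71 = 0.5505 → θ = 33.40°; offset = 18.6·tan 33.40° = 12.264 m.
Summing the layer offsets gives 15.341 m.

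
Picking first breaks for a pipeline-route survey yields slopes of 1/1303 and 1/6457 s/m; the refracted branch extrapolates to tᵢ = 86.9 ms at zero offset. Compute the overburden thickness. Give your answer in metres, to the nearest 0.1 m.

θ_c = arcsin(1303/6457) = 11.64°; cos θ_c = 0.9794.
tᵢ = 2h cos θ_c/V₁ ⇒ h = tᵢ·V₁/(2 cos θ_c) = 0.0869·1303/(2·0.9794) = 57.80 m.

57.8 m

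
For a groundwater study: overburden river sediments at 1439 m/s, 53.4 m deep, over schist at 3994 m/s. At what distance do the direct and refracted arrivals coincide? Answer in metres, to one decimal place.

x_cross = 2h·√((V₂+V₁)/(V₂−V₁)).
(V₂+V₁)/(V₂−V₁) = (3994+1439)/(3994−1439) = 2.1264; √ = 1.4582.
x_cross = 2·53.4·1.4582 = 155.74 m.

155.7 m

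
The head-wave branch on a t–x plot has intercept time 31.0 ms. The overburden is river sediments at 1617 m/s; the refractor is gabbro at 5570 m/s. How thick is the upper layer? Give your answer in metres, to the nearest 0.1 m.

h = tᵢ·V₁·V₂ / (2·√(V₂²−V₁²)).
√(V₂²−V₁²) = √(5570² − 1617²) = 5330.1 m/s.
h = 0.031 s × 1617 × 5570 / (2 × 5330.1) = 26.19 m.

26.2 m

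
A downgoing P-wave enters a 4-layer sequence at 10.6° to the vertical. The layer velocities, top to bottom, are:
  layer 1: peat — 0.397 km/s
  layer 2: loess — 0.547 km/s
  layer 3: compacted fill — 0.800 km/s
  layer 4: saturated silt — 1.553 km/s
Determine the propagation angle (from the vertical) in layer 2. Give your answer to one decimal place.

14.7°

Ray parameter p = sin 10.6° / 0.397 = 4.6335e-01 s/km.
sin θ_2 = p·V_2 = 4.6335e-01 × 0.547 = 0.2535.
θ_2 = arcsin 0.2535 = 14.68°.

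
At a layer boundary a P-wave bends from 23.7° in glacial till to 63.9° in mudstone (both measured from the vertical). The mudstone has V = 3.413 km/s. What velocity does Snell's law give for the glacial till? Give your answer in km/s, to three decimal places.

1.528 km/s

Snell's law: sin 23.7°/V₁ = sin 63.9°/V₂.
V₁ = V₂·sin 23.7°/sin 63.9° = 3.413 × 0.4476 = 1.528 km/s.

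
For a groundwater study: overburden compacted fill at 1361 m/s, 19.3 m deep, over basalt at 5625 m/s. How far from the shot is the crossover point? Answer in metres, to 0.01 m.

49.41 m

θ_c = arcsin(1361/5625) = 14.00°, so cos θ_c = 0.9703 and tᵢ = 2h cos θ_c/V₁ = 0.0275 s.
At crossover x/V₁ = x/V₂ + tᵢ ⇒ x = tᵢ/(1/V₁ − 1/V₂) = 0.02752/(7.3475e-04 − 1.7778e-04) = 49.41 m.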